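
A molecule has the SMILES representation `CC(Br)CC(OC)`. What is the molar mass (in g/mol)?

167.05 g/mol

Atom tally by fragment:
  CH3 → C:1 H:3
  CH(Br) → C:1 H:1 Br:1
  CH2 → C:1 H:2
  CH2OCH3 → C:2 H:5 O:1
Element totals:
  C: 5
  H: 11
  Br: 1
  O: 1
Molecular formula: C5H11BrO.
  M = 5(12.011) + 11(1.008) + 79.904 + 15.999
    = 60.055 + 11.088 + 79.904 + 15.999 = 167.046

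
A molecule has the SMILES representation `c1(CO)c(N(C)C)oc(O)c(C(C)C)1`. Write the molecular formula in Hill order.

Atom tally by fragment:
  furan ring core → C:4 H:4 O:1
  (− 4 ring H displaced by substituents)
  + CH2OH → C:1 H:3 O:1
  + N(CH3)2 → N:1 C:2 H:6
  + OH → O:1 H:1
  + CH(CH3)2 → C:3 H:7
Element totals:
  C: 10
  H: 17
  N: 1
  O: 3

C10H17NO3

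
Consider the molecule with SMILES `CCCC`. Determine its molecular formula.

C4H10

Atom tally by fragment:
  CH3 → C:1 H:3
  CH2 → C:1 H:2
  CH2 → C:1 H:2
  CH3 → C:1 H:3
Element totals:
  C: 4
  H: 10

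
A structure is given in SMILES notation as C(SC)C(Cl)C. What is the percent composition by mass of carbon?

Atom tally by fragment:
  CH3SCH2 → C:2 H:5 S:1
  CH(Cl) → C:1 H:1 Cl:1
  CH3 → C:1 H:3
Element totals:
  C: 4
  H: 9
  Cl: 1
  S: 1
Molecular formula: C4H9ClS.
Molar mass = 124.626 g/mol.
Mass from C: 4 × 12.011 = 48.044 g/mol.
%C = 48.044 / 124.626 × 100 = 38.55%.

38.55%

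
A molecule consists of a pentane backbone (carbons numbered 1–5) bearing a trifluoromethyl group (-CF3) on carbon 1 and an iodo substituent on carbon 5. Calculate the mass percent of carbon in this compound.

27.09%

Atom tally by fragment:
  F3CCH2 → C:2 H:2 F:3
  CH2 → C:1 H:2
  CH2 → C:1 H:2
  CH2 → C:1 H:2
  CH2I → C:1 H:2 I:1
Element totals:
  C: 6
  H: 10
  F: 3
  I: 1
Molecular formula: C6H10F3I.
Molar mass = 266.044 g/mol.
Mass from C: 6 × 12.011 = 72.066 g/mol.
%C = 72.066 / 266.044 × 100 = 27.09%.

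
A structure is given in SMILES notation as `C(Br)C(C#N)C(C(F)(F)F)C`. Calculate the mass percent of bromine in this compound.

34.74%

Atom tally by fragment:
  BrCH2 → C:1 H:2 Br:1
  CH(CN) → C:2 H:1 N:1
  CH(CF3) → C:2 H:1 F:3
  CH3 → C:1 H:3
Element totals:
  C: 6
  H: 7
  Br: 1
  F: 3
  N: 1
Molecular formula: C6H7BrF3N.
Molar mass = 230.027 g/mol.
Mass from Br: 1 × 79.904 = 79.904 g/mol.
%Br = 79.904 / 230.027 × 100 = 34.74%.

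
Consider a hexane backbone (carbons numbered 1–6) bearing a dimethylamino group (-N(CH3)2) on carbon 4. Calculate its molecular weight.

Atom tally by fragment:
  CH3 → C:1 H:3
  CH2 → C:1 H:2
  CH2 → C:1 H:2
  CH(N(CH3)2) → C:3 H:7 N:1
  CH2 → C:1 H:2
  CH3 → C:1 H:3
Element totals:
  C: 8
  H: 19
  N: 1
Molecular formula: C8H19N.
  M = 8(12.011) + 19(1.008) + 14.007
    = 96.088 + 19.152 + 14.007 = 129.247

129.25 g/mol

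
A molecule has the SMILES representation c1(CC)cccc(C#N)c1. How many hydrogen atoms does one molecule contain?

Atom tally by fragment:
  benzene ring core → C:6 H:6
  (− 2 ring H displaced by substituents)
  + C2H5 → C:2 H:5
  + CN → C:1 N:1
Element totals:
  C: 9
  H: 9
  N: 1

9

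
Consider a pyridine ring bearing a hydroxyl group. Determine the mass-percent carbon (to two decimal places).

Atom tally by fragment:
  pyridine ring core → C:5 H:5 N:1
  (− 1 ring H displaced by substituents)
  + OH → O:1 H:1
Element totals:
  C: 5
  H: 5
  N: 1
  O: 1
Molecular formula: C5H5NO.
Molar mass = 95.101 g/mol.
Mass from C: 5 × 12.011 = 60.055 g/mol.
%C = 60.055 / 95.101 × 100 = 63.15%.

63.15%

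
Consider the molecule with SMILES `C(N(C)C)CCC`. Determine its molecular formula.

Atom tally by fragment:
  (CH3)2NCH2 → C:3 H:8 N:1
  CH2 → C:1 H:2
  CH2 → C:1 H:2
  CH3 → C:1 H:3
Element totals:
  C: 6
  H: 15
  N: 1

C6H15N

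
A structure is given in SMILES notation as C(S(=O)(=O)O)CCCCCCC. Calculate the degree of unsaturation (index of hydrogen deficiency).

0

Atom tally by fragment:
  HO3SCH2 → C:1 H:3 S:1 O:3
  CH2 → C:1 H:2
  CH2 → C:1 H:2
  CH2 → C:1 H:2
  CH2 → C:1 H:2
  CH2 → C:1 H:2
  CH2 → C:1 H:2
  CH3 → C:1 H:3
Element totals:
  C: 8
  H: 18
  O: 3
  S: 1
Molecular formula: C8H18O3S.
DoU = (2C + 2 + N − H − X) / 2 = (2·8 + 2 + 0 − 18 − 0) / 2 = 0.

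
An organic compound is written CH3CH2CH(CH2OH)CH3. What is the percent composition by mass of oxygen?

18.15%

Element totals:
  C: 5
  H: 12
  O: 1
Molecular formula: C5H12O.
Molar mass = 88.150 g/mol.
Mass from O: 1 × 15.999 = 15.999 g/mol.
%O = 15.999 / 88.150 × 100 = 18.15%.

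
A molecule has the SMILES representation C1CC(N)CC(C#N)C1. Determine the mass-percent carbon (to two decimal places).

Atom tally by fragment:
  cyclohexane ring core → C:6 H:12
  (− 2 ring H displaced by substituents)
  + NH2 → N:1 H:2
  + CN → C:1 N:1
Element totals:
  C: 7
  H: 12
  N: 2
Molecular formula: C7H12N2.
Molar mass = 124.187 g/mol.
Mass from C: 7 × 12.011 = 84.077 g/mol.
%C = 84.077 / 124.187 × 100 = 67.70%.

67.70%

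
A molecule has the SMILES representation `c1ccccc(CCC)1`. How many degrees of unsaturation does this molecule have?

Atom tally by fragment:
  benzene ring core → C:6 H:6
  (− 1 ring H displaced by substituents)
  + CH2CH2CH3 → C:3 H:7
Element totals:
  C: 9
  H: 12
Molecular formula: C9H12.
DoU = (2C + 2 + N − H − X) / 2 = (2·9 + 2 + 0 − 12 − 0) / 2 = 4.

4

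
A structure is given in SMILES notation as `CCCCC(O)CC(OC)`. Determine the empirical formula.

Atom tally by fragment:
  CH3 → C:1 H:3
  CH2 → C:1 H:2
  CH2 → C:1 H:2
  CH2 → C:1 H:2
  CH(OH) → C:1 H:2 O:1
  CH2 → C:1 H:2
  CH2OCH3 → C:2 H:5 O:1
Element totals:
  C: 8
  H: 18
  O: 2
Molecular formula: C8H18O2.
gcd of subscripts = 2; dividing each by 2:
  C: 8/2 = 4
  H: 18/2 = 9
  O: 2/2 = 1

C4H9O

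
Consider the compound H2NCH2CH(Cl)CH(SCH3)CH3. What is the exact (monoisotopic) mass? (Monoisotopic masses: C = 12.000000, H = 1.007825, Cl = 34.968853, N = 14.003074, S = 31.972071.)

153.0379

Element totals:
  C: 5
  H: 12
  Cl: 1
  N: 1
  S: 1
Molecular formula: C5H12ClNS.
  M = 5(12.0) + 12(1.007825) + 34.968853 + 14.003074 + 31.972071
    = 60.000000 + 12.093900 + 34.968853 + 14.003074 + 31.972071 = 153.037898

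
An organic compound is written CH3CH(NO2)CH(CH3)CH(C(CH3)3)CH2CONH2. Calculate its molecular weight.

Element totals:
  C: 11
  H: 22
  N: 2
  O: 3
Molecular formula: C11H22N2O3.
  M = 11(12.011) + 22(1.008) + 2(14.007) + 3(15.999)
    = 132.121 + 22.176 + 28.014 + 47.997 = 230.308

230.31 g/mol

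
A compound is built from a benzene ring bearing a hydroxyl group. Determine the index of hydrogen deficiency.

4

Atom tally by fragment:
  benzene ring core → C:6 H:6
  (− 1 ring H displaced by substituents)
  + OH → O:1 H:1
Element totals:
  C: 6
  H: 6
  O: 1
Molecular formula: C6H6O.
DoU = (2C + 2 + N − H − X) / 2 = (2·6 + 2 + 0 − 6 − 0) / 2 = 4.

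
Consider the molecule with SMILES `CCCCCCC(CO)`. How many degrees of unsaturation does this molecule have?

Atom tally by fragment:
  CH3 → C:1 H:3
  CH2 → C:1 H:2
  CH2 → C:1 H:2
  CH2 → C:1 H:2
  CH2 → C:1 H:2
  CH2 → C:1 H:2
  CH2CH2OH → C:2 H:5 O:1
Element totals:
  C: 8
  H: 18
  O: 1
Molecular formula: C8H18O.
DoU = (2C + 2 + N − H − X) / 2 = (2·8 + 2 + 0 − 18 − 0) / 2 = 0.

0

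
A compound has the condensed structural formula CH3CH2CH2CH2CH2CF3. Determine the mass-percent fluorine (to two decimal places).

40.67%

Element totals:
  C: 6
  H: 11
  F: 3
Molecular formula: C6H11F3.
Molar mass = 140.148 g/mol.
Mass from F: 3 × 18.998 = 56.994 g/mol.
%F = 56.994 / 140.148 × 100 = 40.67%.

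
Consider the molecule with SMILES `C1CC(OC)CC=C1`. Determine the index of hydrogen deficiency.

Atom tally by fragment:
  cyclohexene ring core → C:6 H:10
  (− 1 ring H displaced by substituents)
  + OCH3 → C:1 H:3 O:1
Element totals:
  C: 7
  H: 12
  O: 1
Molecular formula: C7H12O.
DoU = (2C + 2 + N − H − X) / 2 = (2·7 + 2 + 0 − 12 − 0) / 2 = 2.

2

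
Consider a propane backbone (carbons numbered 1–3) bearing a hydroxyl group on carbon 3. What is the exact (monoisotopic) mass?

Atom tally by fragment:
  CH3 → C:1 H:3
  CH2 → C:1 H:2
  CH2OH → C:1 H:3 O:1
Element totals:
  C: 3
  H: 8
  O: 1
Molecular formula: C3H8O.
  M = 3(12.0) + 8(1.007825) + 15.994915
    = 36.000000 + 8.062600 + 15.994915 = 60.057515

60.0575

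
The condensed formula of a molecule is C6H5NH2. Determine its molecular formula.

C6H7N

Atom tally by fragment:
  benzene ring core → C:6 H:6
  (− 1 ring H displaced by substituents)
  + NH2 → N:1 H:2
Element totals:
  C: 6
  H: 7
  N: 1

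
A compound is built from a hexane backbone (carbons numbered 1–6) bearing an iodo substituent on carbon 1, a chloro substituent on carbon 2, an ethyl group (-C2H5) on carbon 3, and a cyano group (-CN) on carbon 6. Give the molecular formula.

C9H15ClIN

Atom tally by fragment:
  ICH2 → C:1 H:2 I:1
  CH(Cl) → C:1 H:1 Cl:1
  CH(C2H5) → C:3 H:6
  CH2 → C:1 H:2
  CH2 → C:1 H:2
  CH2CN → C:2 H:2 N:1
Element totals:
  C: 9
  H: 15
  Cl: 1
  I: 1
  N: 1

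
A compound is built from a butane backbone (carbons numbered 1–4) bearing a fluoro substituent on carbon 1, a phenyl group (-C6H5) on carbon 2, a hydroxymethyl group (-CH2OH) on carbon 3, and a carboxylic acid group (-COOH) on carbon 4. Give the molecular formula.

Atom tally by fragment:
  FCH2 → C:1 H:2 F:1
  CH(C6H5) → C:7 H:6
  CH(CH2OH) → C:2 H:4 O:1
  CH2COOH → C:2 H:3 O:2
Element totals:
  C: 12
  H: 15
  F: 1
  O: 3

C12H15FO3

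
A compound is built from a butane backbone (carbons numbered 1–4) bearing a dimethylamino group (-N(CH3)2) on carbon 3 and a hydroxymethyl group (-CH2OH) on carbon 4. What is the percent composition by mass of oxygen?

Atom tally by fragment:
  CH3 → C:1 H:3
  CH2 → C:1 H:2
  CH(N(CH3)2) → C:3 H:7 N:1
  CH2CH2OH → C:2 H:5 O:1
Element totals:
  C: 7
  H: 17
  N: 1
  O: 1
Molecular formula: C7H17NO.
Molar mass = 131.219 g/mol.
Mass from O: 1 × 15.999 = 15.999 g/mol.
%O = 15.999 / 131.219 × 100 = 12.19%.

12.19%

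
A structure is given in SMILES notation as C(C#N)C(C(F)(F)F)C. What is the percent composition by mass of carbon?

Atom tally by fragment:
  NCCH2 → C:2 H:2 N:1
  CH(CF3) → C:2 H:1 F:3
  CH3 → C:1 H:3
Element totals:
  C: 5
  H: 6
  F: 3
  N: 1
Molecular formula: C5H6F3N.
Molar mass = 137.104 g/mol.
Mass from C: 5 × 12.011 = 60.055 g/mol.
%C = 60.055 / 137.104 × 100 = 43.80%.

43.80%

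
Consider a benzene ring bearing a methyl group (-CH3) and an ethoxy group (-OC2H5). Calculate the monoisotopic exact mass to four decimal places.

Atom tally by fragment:
  benzene ring core → C:6 H:6
  (− 2 ring H displaced by substituents)
  + CH3 → C:1 H:3
  + OC2H5 → C:2 H:5 O:1
Element totals:
  C: 9
  H: 12
  O: 1
Molecular formula: C9H12O.
  M = 9(12.0) + 12(1.007825) + 15.994915
    = 108.000000 + 12.093900 + 15.994915 = 136.088815

136.0888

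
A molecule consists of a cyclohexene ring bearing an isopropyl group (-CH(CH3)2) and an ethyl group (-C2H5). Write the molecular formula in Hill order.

Atom tally by fragment:
  cyclohexene ring core → C:6 H:10
  (− 2 ring H displaced by substituents)
  + CH(CH3)2 → C:3 H:7
  + C2H5 → C:2 H:5
Element totals:
  C: 11
  H: 20

C11H20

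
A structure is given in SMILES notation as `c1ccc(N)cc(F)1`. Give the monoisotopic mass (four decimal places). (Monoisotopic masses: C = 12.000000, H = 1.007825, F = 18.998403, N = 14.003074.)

Atom tally by fragment:
  benzene ring core → C:6 H:6
  (− 2 ring H displaced by substituents)
  + NH2 → N:1 H:2
  + F → F:1
Element totals:
  C: 6
  H: 6
  F: 1
  N: 1
Molecular formula: C6H6FN.
  M = 6(12.0) + 6(1.007825) + 18.998403 + 14.003074
    = 72.000000 + 6.046950 + 18.998403 + 14.003074 = 111.048427

111.0484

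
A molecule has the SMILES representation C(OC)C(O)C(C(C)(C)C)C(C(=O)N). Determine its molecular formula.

Atom tally by fragment:
  CH3OCH2 → C:2 H:5 O:1
  CH(OH) → C:1 H:2 O:1
  CH(C(CH3)3) → C:5 H:10
  CH2CONH2 → C:2 H:4 O:1 N:1
Element totals:
  C: 10
  H: 21
  N: 1
  O: 3

C10H21NO3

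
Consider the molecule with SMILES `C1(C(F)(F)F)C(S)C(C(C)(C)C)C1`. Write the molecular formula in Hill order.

Atom tally by fragment:
  cyclobutane ring core → C:4 H:8
  (− 3 ring H displaced by substituents)
  + CF3 → C:1 F:3
  + SH → S:1 H:1
  + C(CH3)3 → C:4 H:9
Element totals:
  C: 9
  H: 15
  F: 3
  S: 1

C9H15F3S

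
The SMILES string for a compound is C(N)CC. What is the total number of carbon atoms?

3

Atom tally by fragment:
  H2NCH2 → C:1 H:4 N:1
  CH2 → C:1 H:2
  CH3 → C:1 H:3
Element totals:
  C: 3
  H: 9
  N: 1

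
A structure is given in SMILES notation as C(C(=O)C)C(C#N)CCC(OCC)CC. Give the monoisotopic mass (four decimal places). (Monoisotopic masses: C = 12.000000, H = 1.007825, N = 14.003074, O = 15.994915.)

Atom tally by fragment:
  CH3COCH2 → C:3 H:5 O:1
  CH(CN) → C:2 H:1 N:1
  CH2 → C:1 H:2
  CH2 → C:1 H:2
  CH(OC2H5) → C:3 H:6 O:1
  CH2 → C:1 H:2
  CH3 → C:1 H:3
Element totals:
  C: 12
  H: 21
  N: 1
  O: 2
Molecular formula: C12H21NO2.
  M = 12(12.0) + 21(1.007825) + 14.003074 + 2(15.994915)
    = 144.000000 + 21.164325 + 14.003074 + 31.989830 = 211.157229

211.1572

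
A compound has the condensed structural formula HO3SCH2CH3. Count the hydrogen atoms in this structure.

6

Atom tally by fragment:
  HO3SCH2 → C:1 H:3 S:1 O:3
  CH3 → C:1 H:3
Element totals:
  C: 2
  H: 6
  O: 3
  S: 1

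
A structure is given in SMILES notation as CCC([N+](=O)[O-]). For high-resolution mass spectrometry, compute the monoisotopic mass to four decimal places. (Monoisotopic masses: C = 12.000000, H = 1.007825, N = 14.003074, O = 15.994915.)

Atom tally by fragment:
  CH3 → C:1 H:3
  CH2 → C:1 H:2
  CH2NO2 → C:1 H:2 N:1 O:2
Element totals:
  C: 3
  H: 7
  N: 1
  O: 2
Molecular formula: C3H7NO2.
  M = 3(12.0) + 7(1.007825) + 14.003074 + 2(15.994915)
    = 36.000000 + 7.054775 + 14.003074 + 31.989830 = 89.047679

89.0477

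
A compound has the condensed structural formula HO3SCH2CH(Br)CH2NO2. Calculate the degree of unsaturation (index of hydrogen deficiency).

1

Element totals:
  C: 3
  H: 6
  Br: 1
  N: 1
  O: 5
  S: 1
Molecular formula: C3H6BrNO5S.
DoU = (2C + 2 + N − H − X) / 2 = (2·3 + 2 + 1 − 6 − 1) / 2 = 1.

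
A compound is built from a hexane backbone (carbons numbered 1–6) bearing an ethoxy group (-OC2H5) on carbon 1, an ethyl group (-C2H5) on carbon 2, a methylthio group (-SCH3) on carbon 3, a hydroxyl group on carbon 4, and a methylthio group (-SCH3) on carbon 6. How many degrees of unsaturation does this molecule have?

0

Atom tally by fragment:
  C2H5OCH2 → C:3 H:7 O:1
  CH(C2H5) → C:3 H:6
  CH(SCH3) → C:2 H:4 S:1
  CH(OH) → C:1 H:2 O:1
  CH2 → C:1 H:2
  CH2SCH3 → C:2 H:5 S:1
Element totals:
  C: 12
  H: 26
  O: 2
  S: 2
Molecular formula: C12H26O2S2.
DoU = (2C + 2 + N − H − X) / 2 = (2·12 + 2 + 0 − 26 − 0) / 2 = 0.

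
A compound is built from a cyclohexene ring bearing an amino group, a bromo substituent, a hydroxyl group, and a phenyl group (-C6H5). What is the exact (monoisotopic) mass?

Atom tally by fragment:
  cyclohexene ring core → C:6 H:10
  (− 4 ring H displaced by substituents)
  + NH2 → N:1 H:2
  + Br → Br:1
  + OH → O:1 H:1
  + C6H5 → C:6 H:5
Element totals:
  C: 12
  H: 14
  Br: 1
  N: 1
  O: 1
Molecular formula: C12H14BrNO.
  M = 12(12.0) + 14(1.007825) + 78.918338 + 14.003074 + 15.994915
    = 144.000000 + 14.109550 + 78.918338 + 14.003074 + 15.994915 = 267.025877

267.0259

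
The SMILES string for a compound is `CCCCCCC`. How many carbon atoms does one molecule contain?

7

Atom tally by fragment:
  CH3 → C:1 H:3
  CH2 → C:1 H:2
  CH2 → C:1 H:2
  CH2 → C:1 H:2
  CH2 → C:1 H:2
  CH2 → C:1 H:2
  CH3 → C:1 H:3
Element totals:
  C: 7
  H: 16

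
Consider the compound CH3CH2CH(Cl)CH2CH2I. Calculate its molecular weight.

232.49 g/mol

Atom tally by fragment:
  CH3 → C:1 H:3
  CH2 → C:1 H:2
  CH(Cl) → C:1 H:1 Cl:1
  CH2 → C:1 H:2
  CH2I → C:1 H:2 I:1
Element totals:
  C: 5
  H: 10
  Cl: 1
  I: 1
Molecular formula: C5H10ClI.
  M = 5(12.011) + 10(1.008) + 35.45 + 126.904
    = 60.055 + 10.080 + 35.450 + 126.904 = 232.489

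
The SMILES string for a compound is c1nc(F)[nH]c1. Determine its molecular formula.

Atom tally by fragment:
  imidazole ring core → C:3 H:4 N:2
  (− 1 ring H displaced by substituents)
  + F → F:1
Element totals:
  C: 3
  H: 3
  F: 1
  N: 2

C3H3FN2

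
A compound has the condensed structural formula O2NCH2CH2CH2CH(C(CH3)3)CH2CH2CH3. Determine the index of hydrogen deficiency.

Atom tally by fragment:
  O2NCH2 → C:1 H:2 N:1 O:2
  CH2 → C:1 H:2
  CH2 → C:1 H:2
  CH(C(CH3)3) → C:5 H:10
  CH2 → C:1 H:2
  CH2 → C:1 H:2
  CH3 → C:1 H:3
Element totals:
  C: 11
  H: 23
  N: 1
  O: 2
Molecular formula: C11H23NO2.
DoU = (2C + 2 + N − H − X) / 2 = (2·11 + 2 + 1 − 23 − 0) / 2 = 1.

1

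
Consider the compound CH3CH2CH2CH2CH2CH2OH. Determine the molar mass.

102.18 g/mol

Element totals:
  C: 6
  H: 14
  O: 1
Molecular formula: C6H14O.
  M = 6(12.011) + 14(1.008) + 15.999
    = 72.066 + 14.112 + 15.999 = 102.177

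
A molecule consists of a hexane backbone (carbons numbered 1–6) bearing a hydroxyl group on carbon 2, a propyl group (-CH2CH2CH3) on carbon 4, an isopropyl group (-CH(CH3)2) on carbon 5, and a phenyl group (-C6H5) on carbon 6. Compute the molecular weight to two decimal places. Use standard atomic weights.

Atom tally by fragment:
  CH3 → C:1 H:3
  CH(OH) → C:1 H:2 O:1
  CH2 → C:1 H:2
  CH(CH2CH2CH3) → C:4 H:8
  CH(CH(CH3)2) → C:4 H:8
  CH2C6H5 → C:7 H:7
Element totals:
  C: 18
  H: 30
  O: 1
Molecular formula: C18H30O.
  M = 18(12.011) + 30(1.008) + 15.999
    = 216.198 + 30.240 + 15.999 = 262.437

262.44 g/mol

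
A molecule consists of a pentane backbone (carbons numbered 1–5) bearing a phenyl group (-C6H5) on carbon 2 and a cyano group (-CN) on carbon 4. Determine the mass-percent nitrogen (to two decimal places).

Atom tally by fragment:
  CH3 → C:1 H:3
  CH(C6H5) → C:7 H:6
  CH2 → C:1 H:2
  CH(CN) → C:2 H:1 N:1
  CH3 → C:1 H:3
Element totals:
  C: 12
  H: 15
  N: 1
Molecular formula: C12H15N.
Molar mass = 173.259 g/mol.
Mass from N: 1 × 14.007 = 14.007 g/mol.
%N = 14.007 / 173.259 × 100 = 8.08%.

8.08%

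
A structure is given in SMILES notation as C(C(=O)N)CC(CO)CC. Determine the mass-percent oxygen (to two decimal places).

22.04%

Atom tally by fragment:
  H2NOCCH2 → C:2 H:4 O:1 N:1
  CH2 → C:1 H:2
  CH(CH2OH) → C:2 H:4 O:1
  CH2 → C:1 H:2
  CH3 → C:1 H:3
Element totals:
  C: 7
  H: 15
  N: 1
  O: 2
Molecular formula: C7H15NO2.
Molar mass = 145.202 g/mol.
Mass from O: 2 × 15.999 = 31.998 g/mol.
%O = 31.998 / 145.202 × 100 = 22.04%.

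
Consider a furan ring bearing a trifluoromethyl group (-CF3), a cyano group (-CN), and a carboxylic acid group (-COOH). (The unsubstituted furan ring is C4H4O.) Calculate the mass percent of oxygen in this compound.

23.40%

Atom tally by fragment:
  furan ring core → C:4 H:4 O:1
  (− 3 ring H displaced by substituents)
  + CF3 → C:1 F:3
  + CN → C:1 N:1
  + COOH → C:1 H:1 O:2
Element totals:
  C: 7
  H: 2
  F: 3
  N: 1
  O: 3
Molecular formula: C7H2F3NO3.
Molar mass = 205.091 g/mol.
Mass from O: 3 × 15.999 = 47.997 g/mol.
%O = 47.997 / 205.091 × 100 = 23.40%.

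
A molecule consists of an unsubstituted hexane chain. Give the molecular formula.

Atom tally by fragment:
  CH3 → C:1 H:3
  CH2 → C:1 H:2
  CH2 → C:1 H:2
  CH2 → C:1 H:2
  CH2 → C:1 H:2
  CH3 → C:1 H:3
Element totals:
  C: 6
  H: 14

C6H14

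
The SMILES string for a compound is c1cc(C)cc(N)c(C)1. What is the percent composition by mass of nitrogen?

11.56%

Atom tally by fragment:
  benzene ring core → C:6 H:6
  (− 3 ring H displaced by substituents)
  + CH3 → C:1 H:3
  + NH2 → N:1 H:2
  + CH3 → C:1 H:3
Element totals:
  C: 8
  H: 11
  N: 1
Molecular formula: C8H11N.
Molar mass = 121.183 g/mol.
Mass from N: 1 × 14.007 = 14.007 g/mol.
%N = 14.007 / 121.183 × 100 = 11.56%.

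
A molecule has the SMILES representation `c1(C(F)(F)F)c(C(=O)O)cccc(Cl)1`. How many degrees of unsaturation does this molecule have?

5

Atom tally by fragment:
  benzene ring core → C:6 H:6
  (− 3 ring H displaced by substituents)
  + CF3 → C:1 F:3
  + COOH → C:1 H:1 O:2
  + Cl → Cl:1
Element totals:
  C: 8
  H: 4
  Cl: 1
  F: 3
  O: 2
Molecular formula: C8H4ClF3O2.
DoU = (2C + 2 + N − H − X) / 2 = (2·8 + 2 + 0 − 4 − 4) / 2 = 5.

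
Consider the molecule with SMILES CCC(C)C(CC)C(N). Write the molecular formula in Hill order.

C8H19N

Atom tally by fragment:
  CH3 → C:1 H:3
  CH2 → C:1 H:2
  CH(CH3) → C:2 H:4
  CH(C2H5) → C:3 H:6
  CH2NH2 → C:1 H:4 N:1
Element totals:
  C: 8
  H: 19
  N: 1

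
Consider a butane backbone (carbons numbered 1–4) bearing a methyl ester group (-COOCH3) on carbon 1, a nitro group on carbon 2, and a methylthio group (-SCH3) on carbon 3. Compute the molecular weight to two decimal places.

Atom tally by fragment:
  CH3OOCCH2 → C:3 H:5 O:2
  CH(NO2) → C:1 H:1 N:1 O:2
  CH(SCH3) → C:2 H:4 S:1
  CH3 → C:1 H:3
Element totals:
  C: 7
  H: 13
  N: 1
  O: 4
  S: 1
Molecular formula: C7H13NO4S.
  M = 7(12.011) + 13(1.008) + 14.007 + 4(15.999) + 32.06
    = 84.077 + 13.104 + 14.007 + 63.996 + 32.060 = 207.244

207.24 g/mol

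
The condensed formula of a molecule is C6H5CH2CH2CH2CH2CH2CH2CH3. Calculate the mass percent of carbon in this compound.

88.57%

Atom tally by fragment:
  C6H5CH2 → C:7 H:7
  CH2 → C:1 H:2
  CH2 → C:1 H:2
  CH2 → C:1 H:2
  CH2 → C:1 H:2
  CH2 → C:1 H:2
  CH3 → C:1 H:3
Element totals:
  C: 13
  H: 20
Molecular formula: C13H20.
Molar mass = 176.303 g/mol.
Mass from C: 13 × 12.011 = 156.143 g/mol.
%C = 156.143 / 176.303 × 100 = 88.57%.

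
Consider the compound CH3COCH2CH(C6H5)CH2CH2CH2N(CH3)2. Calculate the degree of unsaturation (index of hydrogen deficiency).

Atom tally by fragment:
  CH3COCH2 → C:3 H:5 O:1
  CH(C6H5) → C:7 H:6
  CH2 → C:1 H:2
  CH2 → C:1 H:2
  CH2N(CH3)2 → C:3 H:8 N:1
Element totals:
  C: 15
  H: 23
  N: 1
  O: 1
Molecular formula: C15H23NO.
DoU = (2C + 2 + N − H − X) / 2 = (2·15 + 2 + 1 − 23 − 0) / 2 = 5.

5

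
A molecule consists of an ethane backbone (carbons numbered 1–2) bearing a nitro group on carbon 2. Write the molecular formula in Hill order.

C2H5NO2

Atom tally by fragment:
  CH3 → C:1 H:3
  CH2NO2 → C:1 H:2 N:1 O:2
Element totals:
  C: 2
  H: 5
  N: 1
  O: 2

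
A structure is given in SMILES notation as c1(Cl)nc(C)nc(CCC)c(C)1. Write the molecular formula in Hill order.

Atom tally by fragment:
  pyrimidine ring core → C:4 H:4 N:2
  (− 4 ring H displaced by substituents)
  + Cl → Cl:1
  + CH3 → C:1 H:3
  + CH2CH2CH3 → C:3 H:7
  + CH3 → C:1 H:3
Element totals:
  C: 9
  H: 13
  Cl: 1
  N: 2

C9H13ClN2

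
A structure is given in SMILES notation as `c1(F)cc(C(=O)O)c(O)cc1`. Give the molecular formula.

C7H5FO3

Atom tally by fragment:
  benzene ring core → C:6 H:6
  (− 3 ring H displaced by substituents)
  + F → F:1
  + COOH → C:1 H:1 O:2
  + OH → O:1 H:1
Element totals:
  C: 7
  H: 5
  F: 1
  O: 3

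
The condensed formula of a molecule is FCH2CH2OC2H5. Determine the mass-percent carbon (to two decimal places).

Atom tally by fragment:
  FCH2 → C:1 H:2 F:1
  CH2OC2H5 → C:3 H:7 O:1
Element totals:
  C: 4
  H: 9
  F: 1
  O: 1
Molecular formula: C4H9FO.
Molar mass = 92.113 g/mol.
Mass from C: 4 × 12.011 = 48.044 g/mol.
%C = 48.044 / 92.113 × 100 = 52.16%.

52.16%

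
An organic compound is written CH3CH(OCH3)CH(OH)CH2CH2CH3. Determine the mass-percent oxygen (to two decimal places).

Atom tally by fragment:
  CH3 → C:1 H:3
  CH(OCH3) → C:2 H:4 O:1
  CH(OH) → C:1 H:2 O:1
  CH2 → C:1 H:2
  CH2 → C:1 H:2
  CH3 → C:1 H:3
Element totals:
  C: 7
  H: 16
  O: 2
Molecular formula: C7H16O2.
Molar mass = 132.203 g/mol.
Mass from O: 2 × 15.999 = 31.998 g/mol.
%O = 31.998 / 132.203 × 100 = 24.20%.

24.20%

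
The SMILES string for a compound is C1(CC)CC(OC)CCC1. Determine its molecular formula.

C9H18O

Atom tally by fragment:
  cyclohexane ring core → C:6 H:12
  (− 2 ring H displaced by substituents)
  + C2H5 → C:2 H:5
  + OCH3 → C:1 H:3 O:1
Element totals:
  C: 9
  H: 18
  O: 1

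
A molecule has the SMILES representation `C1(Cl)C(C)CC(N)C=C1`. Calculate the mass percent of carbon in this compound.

Atom tally by fragment:
  cyclohexene ring core → C:6 H:10
  (− 3 ring H displaced by substituents)
  + Cl → Cl:1
  + CH3 → C:1 H:3
  + NH2 → N:1 H:2
Element totals:
  C: 7
  H: 12
  Cl: 1
  N: 1
Molecular formula: C7H12ClN.
Molar mass = 145.630 g/mol.
Mass from C: 7 × 12.011 = 84.077 g/mol.
%C = 84.077 / 145.630 × 100 = 57.73%.

57.73%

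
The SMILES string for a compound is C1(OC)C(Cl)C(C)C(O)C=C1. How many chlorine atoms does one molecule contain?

Atom tally by fragment:
  cyclohexene ring core → C:6 H:10
  (− 4 ring H displaced by substituents)
  + OCH3 → C:1 H:3 O:1
  + Cl → Cl:1
  + CH3 → C:1 H:3
  + OH → O:1 H:1
Element totals:
  C: 8
  H: 13
  Cl: 1
  O: 2

1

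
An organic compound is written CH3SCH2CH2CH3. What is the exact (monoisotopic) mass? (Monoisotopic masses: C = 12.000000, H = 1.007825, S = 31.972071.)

Element totals:
  C: 4
  H: 10
  S: 1
Molecular formula: C4H10S.
  M = 4(12.0) + 10(1.007825) + 31.972071
    = 48.000000 + 10.078250 + 31.972071 = 90.050321

90.0503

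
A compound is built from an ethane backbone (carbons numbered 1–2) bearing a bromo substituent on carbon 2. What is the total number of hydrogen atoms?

Atom tally by fragment:
  CH3 → C:1 H:3
  CH2Br → C:1 H:2 Br:1
Element totals:
  C: 2
  H: 5
  Br: 1

5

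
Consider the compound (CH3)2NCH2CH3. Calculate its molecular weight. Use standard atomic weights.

73.14 g/mol

Element totals:
  C: 4
  H: 11
  N: 1
Molecular formula: C4H11N.
  M = 4(12.011) + 11(1.008) + 14.007
    = 48.044 + 11.088 + 14.007 = 73.139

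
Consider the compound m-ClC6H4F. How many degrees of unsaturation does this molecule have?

Element totals:
  C: 6
  H: 4
  Cl: 1
  F: 1
Molecular formula: C6H4ClF.
DoU = (2C + 2 + N − H − X) / 2 = (2·6 + 2 + 0 − 4 − 2) / 2 = 4.

4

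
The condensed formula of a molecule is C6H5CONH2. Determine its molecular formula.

C7H7NO

Element totals:
  C: 7
  H: 7
  N: 1
  O: 1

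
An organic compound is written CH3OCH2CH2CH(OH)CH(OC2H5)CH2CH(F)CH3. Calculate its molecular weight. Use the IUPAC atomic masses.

208.27 g/mol

Atom tally by fragment:
  CH3OCH2 → C:2 H:5 O:1
  CH2 → C:1 H:2
  CH(OH) → C:1 H:2 O:1
  CH(OC2H5) → C:3 H:6 O:1
  CH2 → C:1 H:2
  CH(F) → C:1 H:1 F:1
  CH3 → C:1 H:3
Element totals:
  C: 10
  H: 21
  F: 1
  O: 3
Molecular formula: C10H21FO3.
  M = 10(12.011) + 21(1.008) + 18.998 + 3(15.999)
    = 120.110 + 21.168 + 18.998 + 47.997 = 208.273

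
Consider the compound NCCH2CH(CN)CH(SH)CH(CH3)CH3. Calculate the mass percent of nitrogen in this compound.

Element totals:
  C: 8
  H: 12
  N: 2
  S: 1
Molecular formula: C8H12N2S.
Molar mass = 168.258 g/mol.
Mass from N: 2 × 14.007 = 28.014 g/mol.
%N = 28.014 / 168.258 × 100 = 16.65%.

16.65%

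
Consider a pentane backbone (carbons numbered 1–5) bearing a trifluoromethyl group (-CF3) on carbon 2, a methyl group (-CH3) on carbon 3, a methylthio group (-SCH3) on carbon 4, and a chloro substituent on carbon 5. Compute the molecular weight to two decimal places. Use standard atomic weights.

Atom tally by fragment:
  CH3 → C:1 H:3
  CH(CF3) → C:2 H:1 F:3
  CH(CH3) → C:2 H:4
  CH(SCH3) → C:2 H:4 S:1
  CH2Cl → C:1 H:2 Cl:1
Element totals:
  C: 8
  H: 14
  Cl: 1
  F: 3
  S: 1
Molecular formula: C8H14ClF3S.
  M = 8(12.011) + 14(1.008) + 35.45 + 3(18.998) + 32.06
    = 96.088 + 14.112 + 35.450 + 56.994 + 32.060 = 234.704

234.70 g/mol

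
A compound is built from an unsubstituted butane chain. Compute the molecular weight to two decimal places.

58.12 g/mol

Atom tally by fragment:
  CH3 → C:1 H:3
  CH2 → C:1 H:2
  CH2 → C:1 H:2
  CH3 → C:1 H:3
Element totals:
  C: 4
  H: 10
Molecular formula: C4H10.
  M = 4(12.011) + 10(1.008)
    = 48.044 + 10.080 = 58.124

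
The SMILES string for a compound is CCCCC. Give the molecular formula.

C5H12

Atom tally by fragment:
  CH3 → C:1 H:3
  CH2 → C:1 H:2
  CH2 → C:1 H:2
  CH2 → C:1 H:2
  CH3 → C:1 H:3
Element totals:
  C: 5
  H: 12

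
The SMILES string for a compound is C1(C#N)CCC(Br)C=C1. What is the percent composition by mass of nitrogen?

Atom tally by fragment:
  cyclohexene ring core → C:6 H:10
  (− 2 ring H displaced by substituents)
  + CN → C:1 N:1
  + Br → Br:1
Element totals:
  C: 7
  H: 8
  Br: 1
  N: 1
Molecular formula: C7H8BrN.
Molar mass = 186.052 g/mol.
Mass from N: 1 × 14.007 = 14.007 g/mol.
%N = 14.007 / 186.052 × 100 = 7.53%.

7.53%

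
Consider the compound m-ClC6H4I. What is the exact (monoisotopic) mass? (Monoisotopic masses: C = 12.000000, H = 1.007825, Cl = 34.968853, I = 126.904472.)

Atom tally by fragment:
  benzene ring core → C:6 H:6
  (− 2 ring H displaced by substituents)
  + Cl → Cl:1
  + I → I:1
Element totals:
  C: 6
  H: 4
  Cl: 1
  I: 1
Molecular formula: C6H4ClI.
  M = 6(12.0) + 4(1.007825) + 34.968853 + 126.904472
    = 72.000000 + 4.031300 + 34.968853 + 126.904472 = 237.904625

237.9046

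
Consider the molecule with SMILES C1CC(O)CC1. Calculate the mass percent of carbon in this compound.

Atom tally by fragment:
  cyclopentane ring core → C:5 H:10
  (− 1 ring H displaced by substituents)
  + OH → O:1 H:1
Element totals:
  C: 5
  H: 10
  O: 1
Molecular formula: C5H10O.
Molar mass = 86.134 g/mol.
Mass from C: 5 × 12.011 = 60.055 g/mol.
%C = 60.055 / 86.134 × 100 = 69.72%.

69.72%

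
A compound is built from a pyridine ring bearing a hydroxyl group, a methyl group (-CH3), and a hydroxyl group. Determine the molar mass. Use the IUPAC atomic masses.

125.13 g/mol

Atom tally by fragment:
  pyridine ring core → C:5 H:5 N:1
  (− 3 ring H displaced by substituents)
  + OH → O:1 H:1
  + CH3 → C:1 H:3
  + OH → O:1 H:1
Element totals:
  C: 6
  H: 7
  N: 1
  O: 2
Molecular formula: C6H7NO2.
  M = 6(12.011) + 7(1.008) + 14.007 + 2(15.999)
    = 72.066 + 7.056 + 14.007 + 31.998 = 125.127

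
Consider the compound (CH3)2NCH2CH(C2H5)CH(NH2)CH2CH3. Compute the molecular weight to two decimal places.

Atom tally by fragment:
  (CH3)2NCH2 → C:3 H:8 N:1
  CH(C2H5) → C:3 H:6
  CH(NH2) → C:1 H:3 N:1
  CH2 → C:1 H:2
  CH3 → C:1 H:3
Element totals:
  C: 9
  H: 22
  N: 2
Molecular formula: C9H22N2.
  M = 9(12.011) + 22(1.008) + 2(14.007)
    = 108.099 + 22.176 + 28.014 = 158.289

158.29 g/mol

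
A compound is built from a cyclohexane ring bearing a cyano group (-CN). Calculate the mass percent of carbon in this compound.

Atom tally by fragment:
  cyclohexane ring core → C:6 H:12
  (− 1 ring H displaced by substituents)
  + CN → C:1 N:1
Element totals:
  C: 7
  H: 11
  N: 1
Molecular formula: C7H11N.
Molar mass = 109.172 g/mol.
Mass from C: 7 × 12.011 = 84.077 g/mol.
%C = 84.077 / 109.172 × 100 = 77.01%.

77.01%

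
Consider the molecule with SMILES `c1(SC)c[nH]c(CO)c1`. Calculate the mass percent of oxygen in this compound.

11.17%

Atom tally by fragment:
  pyrrole ring core → C:4 H:5 N:1
  (− 2 ring H displaced by substituents)
  + SCH3 → C:1 H:3 S:1
  + CH2OH → C:1 H:3 O:1
Element totals:
  C: 6
  H: 9
  N: 1
  O: 1
  S: 1
Molecular formula: C6H9NOS.
Molar mass = 143.204 g/mol.
Mass from O: 1 × 15.999 = 15.999 g/mol.
%O = 15.999 / 143.204 × 100 = 11.17%.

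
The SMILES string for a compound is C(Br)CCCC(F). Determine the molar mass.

169.04 g/mol

Atom tally by fragment:
  BrCH2 → C:1 H:2 Br:1
  CH2 → C:1 H:2
  CH2 → C:1 H:2
  CH2 → C:1 H:2
  CH2F → C:1 H:2 F:1
Element totals:
  C: 5
  H: 10
  Br: 1
  F: 1
Molecular formula: C5H10BrF.
  M = 5(12.011) + 10(1.008) + 79.904 + 18.998
    = 60.055 + 10.080 + 79.904 + 18.998 = 169.037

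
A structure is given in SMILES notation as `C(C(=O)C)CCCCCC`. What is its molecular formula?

Atom tally by fragment:
  CH3COCH2 → C:3 H:5 O:1
  CH2 → C:1 H:2
  CH2 → C:1 H:2
  CH2 → C:1 H:2
  CH2 → C:1 H:2
  CH2 → C:1 H:2
  CH3 → C:1 H:3
Element totals:
  C: 9
  H: 18
  O: 1

C9H18O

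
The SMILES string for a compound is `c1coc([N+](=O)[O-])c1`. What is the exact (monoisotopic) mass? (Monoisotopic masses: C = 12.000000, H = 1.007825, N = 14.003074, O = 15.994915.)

113.0113

Atom tally by fragment:
  furan ring core → C:4 H:4 O:1
  (− 1 ring H displaced by substituents)
  + NO2 → N:1 O:2
Element totals:
  C: 4
  H: 3
  N: 1
  O: 3
Molecular formula: C4H3NO3.
  M = 4(12.0) + 3(1.007825) + 14.003074 + 3(15.994915)
    = 48.000000 + 3.023475 + 14.003074 + 47.984745 = 113.011294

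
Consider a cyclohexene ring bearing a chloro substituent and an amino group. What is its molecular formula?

Atom tally by fragment:
  cyclohexene ring core → C:6 H:10
  (− 2 ring H displaced by substituents)
  + Cl → Cl:1
  + NH2 → N:1 H:2
Element totals:
  C: 6
  H: 10
  Cl: 1
  N: 1

C6H10ClN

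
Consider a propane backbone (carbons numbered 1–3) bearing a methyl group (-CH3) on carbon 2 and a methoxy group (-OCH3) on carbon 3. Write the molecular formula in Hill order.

Atom tally by fragment:
  CH3 → C:1 H:3
  CH(CH3) → C:2 H:4
  CH2OCH3 → C:2 H:5 O:1
Element totals:
  C: 5
  H: 12
  O: 1

C5H12O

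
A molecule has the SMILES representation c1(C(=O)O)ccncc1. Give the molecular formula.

C6H5NO2

Atom tally by fragment:
  pyridine ring core → C:5 H:5 N:1
  (− 1 ring H displaced by substituents)
  + COOH → C:1 H:1 O:2
Element totals:
  C: 6
  H: 5
  N: 1
  O: 2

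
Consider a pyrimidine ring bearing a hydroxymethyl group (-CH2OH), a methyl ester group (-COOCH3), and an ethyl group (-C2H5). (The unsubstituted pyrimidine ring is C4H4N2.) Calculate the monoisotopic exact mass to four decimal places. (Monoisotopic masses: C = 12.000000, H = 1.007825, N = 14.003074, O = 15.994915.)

196.0848

Atom tally by fragment:
  pyrimidine ring core → C:4 H:4 N:2
  (− 3 ring H displaced by substituents)
  + CH2OH → C:1 H:3 O:1
  + COOCH3 → C:2 H:3 O:2
  + C2H5 → C:2 H:5
Element totals:
  C: 9
  H: 12
  N: 2
  O: 3
Molecular formula: C9H12N2O3.
  M = 9(12.0) + 12(1.007825) + 2(14.003074) + 3(15.994915)
    = 108.000000 + 12.093900 + 28.006148 + 47.984745 = 196.084793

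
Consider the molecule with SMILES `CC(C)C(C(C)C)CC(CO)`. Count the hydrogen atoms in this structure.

22

Atom tally by fragment:
  CH3 → C:1 H:3
  CH(CH3) → C:2 H:4
  CH(CH(CH3)2) → C:4 H:8
  CH2 → C:1 H:2
  CH2CH2OH → C:2 H:5 O:1
Element totals:
  C: 10
  H: 22
  O: 1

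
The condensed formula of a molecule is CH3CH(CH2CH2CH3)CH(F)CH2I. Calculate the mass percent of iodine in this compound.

51.99%

Atom tally by fragment:
  CH3 → C:1 H:3
  CH(CH2CH2CH3) → C:4 H:8
  CH(F) → C:1 H:1 F:1
  CH2I → C:1 H:2 I:1
Element totals:
  C: 7
  H: 14
  F: 1
  I: 1
Molecular formula: C7H14FI.
Molar mass = 244.091 g/mol.
Mass from I: 1 × 126.904 = 126.904 g/mol.
%I = 126.904 / 244.091 × 100 = 51.99%.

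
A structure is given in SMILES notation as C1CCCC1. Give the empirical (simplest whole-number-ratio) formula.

Atom tally by fragment:
  cyclopentane ring core → C:5 H:10
Element totals:
  C: 5
  H: 10
Molecular formula: C5H10.
gcd of subscripts = 5; dividing each by 5:
  C: 5/5 = 1
  H: 10/5 = 2

CH2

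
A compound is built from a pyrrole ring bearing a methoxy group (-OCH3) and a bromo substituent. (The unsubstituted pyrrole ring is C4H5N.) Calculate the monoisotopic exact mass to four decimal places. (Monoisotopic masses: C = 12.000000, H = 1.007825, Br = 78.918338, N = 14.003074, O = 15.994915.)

174.9633

Atom tally by fragment:
  pyrrole ring core → C:4 H:5 N:1
  (− 2 ring H displaced by substituents)
  + OCH3 → C:1 H:3 O:1
  + Br → Br:1
Element totals:
  C: 5
  H: 6
  Br: 1
  N: 1
  O: 1
Molecular formula: C5H6BrNO.
  M = 5(12.0) + 6(1.007825) + 78.918338 + 14.003074 + 15.994915
    = 60.000000 + 6.046950 + 78.918338 + 14.003074 + 15.994915 = 174.963277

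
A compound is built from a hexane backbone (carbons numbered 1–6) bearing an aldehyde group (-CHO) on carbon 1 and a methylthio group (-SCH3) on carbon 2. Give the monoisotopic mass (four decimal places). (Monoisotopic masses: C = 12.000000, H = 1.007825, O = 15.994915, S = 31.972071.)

160.0922

Atom tally by fragment:
  OHCCH2 → C:2 H:3 O:1
  CH(SCH3) → C:2 H:4 S:1
  CH2 → C:1 H:2
  CH2 → C:1 H:2
  CH2 → C:1 H:2
  CH3 → C:1 H:3
Element totals:
  C: 8
  H: 16
  O: 1
  S: 1
Molecular formula: C8H16OS.
  M = 8(12.0) + 16(1.007825) + 15.994915 + 31.972071
    = 96.000000 + 16.125200 + 15.994915 + 31.972071 = 160.092186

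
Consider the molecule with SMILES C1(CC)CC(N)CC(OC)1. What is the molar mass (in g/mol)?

143.23 g/mol

Atom tally by fragment:
  cyclopentane ring core → C:5 H:10
  (− 3 ring H displaced by substituents)
  + C2H5 → C:2 H:5
  + NH2 → N:1 H:2
  + OCH3 → C:1 H:3 O:1
Element totals:
  C: 8
  H: 17
  N: 1
  O: 1
Molecular formula: C8H17NO.
  M = 8(12.011) + 17(1.008) + 14.007 + 15.999
    = 96.088 + 17.136 + 14.007 + 15.999 = 143.230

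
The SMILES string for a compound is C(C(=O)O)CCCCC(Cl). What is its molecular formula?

Atom tally by fragment:
  HOOCCH2 → C:2 H:3 O:2
  CH2 → C:1 H:2
  CH2 → C:1 H:2
  CH2 → C:1 H:2
  CH2 → C:1 H:2
  CH2Cl → C:1 H:2 Cl:1
Element totals:
  C: 7
  H: 13
  Cl: 1
  O: 2

C7H13ClO2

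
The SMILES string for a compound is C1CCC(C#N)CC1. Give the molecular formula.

Atom tally by fragment:
  cyclohexane ring core → C:6 H:12
  (− 1 ring H displaced by substituents)
  + CN → C:1 N:1
Element totals:
  C: 7
  H: 11
  N: 1

C7H11N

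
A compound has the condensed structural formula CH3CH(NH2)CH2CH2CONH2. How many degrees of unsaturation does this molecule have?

Element totals:
  C: 5
  H: 12
  N: 2
  O: 1
Molecular formula: C5H12N2O.
DoU = (2C + 2 + N − H − X) / 2 = (2·5 + 2 + 2 − 12 − 0) / 2 = 1.

1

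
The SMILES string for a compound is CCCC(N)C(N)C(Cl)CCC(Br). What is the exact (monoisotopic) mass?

270.0498

Atom tally by fragment:
  CH3 → C:1 H:3
  CH2 → C:1 H:2
  CH2 → C:1 H:2
  CH(NH2) → C:1 H:3 N:1
  CH(NH2) → C:1 H:3 N:1
  CH(Cl) → C:1 H:1 Cl:1
  CH2 → C:1 H:2
  CH2 → C:1 H:2
  CH2Br → C:1 H:2 Br:1
Element totals:
  C: 9
  H: 20
  Br: 1
  Cl: 1
  N: 2
Molecular formula: C9H20BrClN2.
  M = 9(12.0) + 20(1.007825) + 78.918338 + 34.968853 + 2(14.003074)
    = 108.000000 + 20.156500 + 78.918338 + 34.968853 + 28.006148 = 270.049839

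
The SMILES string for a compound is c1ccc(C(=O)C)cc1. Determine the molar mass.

120.15 g/mol

Atom tally by fragment:
  benzene ring core → C:6 H:6
  (− 1 ring H displaced by substituents)
  + COCH3 → C:2 H:3 O:1
Element totals:
  C: 8
  H: 8
  O: 1
Molecular formula: C8H8O.
  M = 8(12.011) + 8(1.008) + 15.999
    = 96.088 + 8.064 + 15.999 = 120.151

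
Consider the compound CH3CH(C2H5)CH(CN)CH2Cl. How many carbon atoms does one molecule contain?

Atom tally by fragment:
  CH3 → C:1 H:3
  CH(C2H5) → C:3 H:6
  CH(CN) → C:2 H:1 N:1
  CH2Cl → C:1 H:2 Cl:1
Element totals:
  C: 7
  H: 12
  Cl: 1
  N: 1

7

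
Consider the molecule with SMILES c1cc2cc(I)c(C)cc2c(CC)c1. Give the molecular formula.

C13H13I

Atom tally by fragment:
  naphthalene ring system core → C:10 H:8
  (− 3 ring H displaced by substituents)
  + I → I:1
  + CH3 → C:1 H:3
  + C2H5 → C:2 H:5
Element totals:
  C: 13
  H: 13
  I: 1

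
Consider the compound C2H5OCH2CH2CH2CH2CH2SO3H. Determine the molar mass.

Element totals:
  C: 7
  H: 16
  O: 4
  S: 1
Molecular formula: C7H16O4S.
  M = 7(12.011) + 16(1.008) + 4(15.999) + 32.06
    = 84.077 + 16.128 + 63.996 + 32.060 = 196.261

196.26 g/mol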